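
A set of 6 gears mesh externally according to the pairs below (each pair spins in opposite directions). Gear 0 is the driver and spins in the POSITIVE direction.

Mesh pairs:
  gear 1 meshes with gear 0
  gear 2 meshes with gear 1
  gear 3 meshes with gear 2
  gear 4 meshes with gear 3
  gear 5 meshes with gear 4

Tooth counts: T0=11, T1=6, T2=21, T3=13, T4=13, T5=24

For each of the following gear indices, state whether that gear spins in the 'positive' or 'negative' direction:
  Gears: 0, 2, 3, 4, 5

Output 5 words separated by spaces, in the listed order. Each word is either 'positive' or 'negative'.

Answer: positive positive negative positive negative

Derivation:
Gear 0 (driver): positive (depth 0)
  gear 1: meshes with gear 0 -> depth 1 -> negative (opposite of gear 0)
  gear 2: meshes with gear 1 -> depth 2 -> positive (opposite of gear 1)
  gear 3: meshes with gear 2 -> depth 3 -> negative (opposite of gear 2)
  gear 4: meshes with gear 3 -> depth 4 -> positive (opposite of gear 3)
  gear 5: meshes with gear 4 -> depth 5 -> negative (opposite of gear 4)
Queried indices 0, 2, 3, 4, 5 -> positive, positive, negative, positive, negative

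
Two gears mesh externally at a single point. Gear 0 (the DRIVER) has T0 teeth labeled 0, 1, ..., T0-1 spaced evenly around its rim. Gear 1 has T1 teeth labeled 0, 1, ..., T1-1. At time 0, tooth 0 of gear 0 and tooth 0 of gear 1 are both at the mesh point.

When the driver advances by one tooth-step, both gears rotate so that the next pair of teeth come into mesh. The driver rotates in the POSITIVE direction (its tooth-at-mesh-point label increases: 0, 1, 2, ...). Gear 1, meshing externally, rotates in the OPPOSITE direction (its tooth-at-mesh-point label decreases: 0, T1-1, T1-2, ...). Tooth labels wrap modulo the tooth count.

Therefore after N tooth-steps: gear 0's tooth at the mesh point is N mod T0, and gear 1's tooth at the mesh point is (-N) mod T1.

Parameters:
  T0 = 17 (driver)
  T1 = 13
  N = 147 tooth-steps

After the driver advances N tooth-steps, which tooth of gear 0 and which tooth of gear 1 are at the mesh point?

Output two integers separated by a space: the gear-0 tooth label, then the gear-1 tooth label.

Gear 0 (driver, T0=17): tooth at mesh = N mod T0
  147 = 8 * 17 + 11, so 147 mod 17 = 11
  gear 0 tooth = 11
Gear 1 (driven, T1=13): tooth at mesh = (-N) mod T1
  147 = 11 * 13 + 4, so 147 mod 13 = 4
  (-147) mod 13 = (-4) mod 13 = 13 - 4 = 9
Mesh after 147 steps: gear-0 tooth 11 meets gear-1 tooth 9

Answer: 11 9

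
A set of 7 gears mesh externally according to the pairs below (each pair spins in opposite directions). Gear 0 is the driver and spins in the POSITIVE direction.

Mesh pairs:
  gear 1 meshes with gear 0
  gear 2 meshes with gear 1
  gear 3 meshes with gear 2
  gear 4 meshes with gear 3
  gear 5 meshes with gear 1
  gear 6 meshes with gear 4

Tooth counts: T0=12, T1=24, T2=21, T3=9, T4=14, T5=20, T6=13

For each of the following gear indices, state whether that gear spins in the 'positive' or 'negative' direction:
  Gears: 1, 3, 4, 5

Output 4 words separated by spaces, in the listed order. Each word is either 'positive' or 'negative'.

Answer: negative negative positive positive

Derivation:
Gear 0 (driver): positive (depth 0)
  gear 1: meshes with gear 0 -> depth 1 -> negative (opposite of gear 0)
  gear 2: meshes with gear 1 -> depth 2 -> positive (opposite of gear 1)
  gear 3: meshes with gear 2 -> depth 3 -> negative (opposite of gear 2)
  gear 4: meshes with gear 3 -> depth 4 -> positive (opposite of gear 3)
  gear 5: meshes with gear 1 -> depth 2 -> positive (opposite of gear 1)
  gear 6: meshes with gear 4 -> depth 5 -> negative (opposite of gear 4)
Queried indices 1, 3, 4, 5 -> negative, negative, positive, positive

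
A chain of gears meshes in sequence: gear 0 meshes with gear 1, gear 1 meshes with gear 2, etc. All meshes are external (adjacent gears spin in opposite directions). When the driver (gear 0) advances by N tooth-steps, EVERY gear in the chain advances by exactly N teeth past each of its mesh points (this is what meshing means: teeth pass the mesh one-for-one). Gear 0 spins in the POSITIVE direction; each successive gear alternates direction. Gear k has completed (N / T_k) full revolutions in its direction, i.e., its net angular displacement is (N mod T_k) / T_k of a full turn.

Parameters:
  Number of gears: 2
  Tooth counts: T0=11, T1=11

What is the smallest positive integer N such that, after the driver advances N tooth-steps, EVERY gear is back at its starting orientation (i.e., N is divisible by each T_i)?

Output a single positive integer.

Gear k returns to start when N is a multiple of T_k.
All gears at start simultaneously when N is a common multiple of [11, 11]; the smallest such N is lcm(11, 11).
Start: lcm = T0 = 11
Fold in T1=11: gcd(11, 11) = 11; lcm(11, 11) = 11 * 11 / 11 = 121 / 11 = 11
Full cycle length = 11

Answer: 11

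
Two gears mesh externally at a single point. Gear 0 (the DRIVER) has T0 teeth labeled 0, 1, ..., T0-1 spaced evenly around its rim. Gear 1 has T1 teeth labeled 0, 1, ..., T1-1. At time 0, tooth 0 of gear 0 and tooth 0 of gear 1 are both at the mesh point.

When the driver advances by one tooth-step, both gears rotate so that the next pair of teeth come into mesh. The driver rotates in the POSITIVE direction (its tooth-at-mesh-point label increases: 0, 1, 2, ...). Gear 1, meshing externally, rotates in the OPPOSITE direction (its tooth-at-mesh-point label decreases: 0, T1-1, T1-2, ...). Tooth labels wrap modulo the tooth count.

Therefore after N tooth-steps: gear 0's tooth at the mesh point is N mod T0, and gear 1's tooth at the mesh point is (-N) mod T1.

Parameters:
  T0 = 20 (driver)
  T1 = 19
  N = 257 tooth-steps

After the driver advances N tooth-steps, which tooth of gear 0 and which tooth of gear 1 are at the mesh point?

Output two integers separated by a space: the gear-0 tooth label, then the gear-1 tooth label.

Answer: 17 9

Derivation:
Gear 0 (driver, T0=20): tooth at mesh = N mod T0
  257 = 12 * 20 + 17, so 257 mod 20 = 17
  gear 0 tooth = 17
Gear 1 (driven, T1=19): tooth at mesh = (-N) mod T1
  257 = 13 * 19 + 10, so 257 mod 19 = 10
  (-257) mod 19 = (-10) mod 19 = 19 - 10 = 9
Mesh after 257 steps: gear-0 tooth 17 meets gear-1 tooth 9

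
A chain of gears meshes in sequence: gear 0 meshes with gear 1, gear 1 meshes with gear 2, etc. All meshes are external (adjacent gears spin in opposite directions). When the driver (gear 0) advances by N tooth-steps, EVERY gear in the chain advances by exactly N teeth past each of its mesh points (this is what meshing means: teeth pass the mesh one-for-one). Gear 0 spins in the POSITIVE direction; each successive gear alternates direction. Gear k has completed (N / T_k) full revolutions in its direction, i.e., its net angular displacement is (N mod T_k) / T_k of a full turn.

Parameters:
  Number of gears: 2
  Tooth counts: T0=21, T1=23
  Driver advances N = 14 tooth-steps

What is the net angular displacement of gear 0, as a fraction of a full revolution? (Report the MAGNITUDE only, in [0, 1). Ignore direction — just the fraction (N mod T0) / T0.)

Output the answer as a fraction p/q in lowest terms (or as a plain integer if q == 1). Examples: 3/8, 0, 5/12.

Answer: 2/3

Derivation:
Chain of 2 gears, tooth counts: [21, 23]
  gear 0: T0=21, direction=positive, advance = 14 mod 21 = 14 teeth = 14/21 turn
  gear 1: T1=23, direction=negative, advance = 14 mod 23 = 14 teeth = 14/23 turn
Gear 0: 14 mod 21 = 14
Fraction = 14 / 21 = 2/3 (gcd(14,21)=7) = 2/3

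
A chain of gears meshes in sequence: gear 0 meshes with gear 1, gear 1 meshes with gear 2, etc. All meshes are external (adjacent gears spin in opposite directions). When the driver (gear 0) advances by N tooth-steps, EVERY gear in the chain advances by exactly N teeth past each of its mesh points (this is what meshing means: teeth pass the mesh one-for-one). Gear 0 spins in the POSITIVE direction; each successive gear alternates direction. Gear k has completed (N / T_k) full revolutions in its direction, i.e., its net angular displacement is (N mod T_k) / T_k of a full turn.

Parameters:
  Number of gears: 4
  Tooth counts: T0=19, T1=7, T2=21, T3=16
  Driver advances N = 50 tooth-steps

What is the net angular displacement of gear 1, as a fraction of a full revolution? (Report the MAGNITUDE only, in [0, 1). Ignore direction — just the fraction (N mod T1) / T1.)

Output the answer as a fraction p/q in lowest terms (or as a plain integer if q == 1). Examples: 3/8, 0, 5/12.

Answer: 1/7

Derivation:
Chain of 4 gears, tooth counts: [19, 7, 21, 16]
  gear 0: T0=19, direction=positive, advance = 50 mod 19 = 12 teeth = 12/19 turn
  gear 1: T1=7, direction=negative, advance = 50 mod 7 = 1 teeth = 1/7 turn
  gear 2: T2=21, direction=positive, advance = 50 mod 21 = 8 teeth = 8/21 turn
  gear 3: T3=16, direction=negative, advance = 50 mod 16 = 2 teeth = 2/16 turn
Gear 1: 50 mod 7 = 1
Fraction = 1 / 7 = 1/7 (gcd(1,7)=1) = 1/7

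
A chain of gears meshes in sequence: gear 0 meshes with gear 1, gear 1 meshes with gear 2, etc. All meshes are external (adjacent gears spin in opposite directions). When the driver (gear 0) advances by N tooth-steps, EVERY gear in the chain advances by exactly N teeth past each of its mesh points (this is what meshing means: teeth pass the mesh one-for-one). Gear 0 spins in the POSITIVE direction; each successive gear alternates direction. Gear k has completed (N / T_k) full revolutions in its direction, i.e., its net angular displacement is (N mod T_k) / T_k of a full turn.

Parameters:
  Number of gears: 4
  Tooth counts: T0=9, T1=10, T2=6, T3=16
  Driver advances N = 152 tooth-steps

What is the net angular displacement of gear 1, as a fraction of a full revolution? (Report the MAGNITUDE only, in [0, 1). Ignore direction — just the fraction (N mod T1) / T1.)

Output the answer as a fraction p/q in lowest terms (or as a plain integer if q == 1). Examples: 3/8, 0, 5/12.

Chain of 4 gears, tooth counts: [9, 10, 6, 16]
  gear 0: T0=9, direction=positive, advance = 152 mod 9 = 8 teeth = 8/9 turn
  gear 1: T1=10, direction=negative, advance = 152 mod 10 = 2 teeth = 2/10 turn
  gear 2: T2=6, direction=positive, advance = 152 mod 6 = 2 teeth = 2/6 turn
  gear 3: T3=16, direction=negative, advance = 152 mod 16 = 8 teeth = 8/16 turn
Gear 1: 152 mod 10 = 2
Fraction = 2 / 10 = 1/5 (gcd(2,10)=2) = 1/5

Answer: 1/5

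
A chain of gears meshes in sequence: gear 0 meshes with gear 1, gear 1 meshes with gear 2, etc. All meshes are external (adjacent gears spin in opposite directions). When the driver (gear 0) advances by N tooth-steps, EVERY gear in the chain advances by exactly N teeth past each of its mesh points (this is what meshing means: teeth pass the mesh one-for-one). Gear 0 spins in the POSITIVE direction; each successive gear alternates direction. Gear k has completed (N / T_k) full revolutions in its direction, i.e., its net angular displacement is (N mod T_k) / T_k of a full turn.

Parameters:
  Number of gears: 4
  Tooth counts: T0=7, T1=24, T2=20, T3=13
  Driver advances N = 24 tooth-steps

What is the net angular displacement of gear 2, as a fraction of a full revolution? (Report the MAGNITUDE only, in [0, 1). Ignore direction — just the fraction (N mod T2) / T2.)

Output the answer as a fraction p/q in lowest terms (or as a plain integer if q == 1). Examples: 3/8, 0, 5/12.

Answer: 1/5

Derivation:
Chain of 4 gears, tooth counts: [7, 24, 20, 13]
  gear 0: T0=7, direction=positive, advance = 24 mod 7 = 3 teeth = 3/7 turn
  gear 1: T1=24, direction=negative, advance = 24 mod 24 = 0 teeth = 0/24 turn
  gear 2: T2=20, direction=positive, advance = 24 mod 20 = 4 teeth = 4/20 turn
  gear 3: T3=13, direction=negative, advance = 24 mod 13 = 11 teeth = 11/13 turn
Gear 2: 24 mod 20 = 4
Fraction = 4 / 20 = 1/5 (gcd(4,20)=4) = 1/5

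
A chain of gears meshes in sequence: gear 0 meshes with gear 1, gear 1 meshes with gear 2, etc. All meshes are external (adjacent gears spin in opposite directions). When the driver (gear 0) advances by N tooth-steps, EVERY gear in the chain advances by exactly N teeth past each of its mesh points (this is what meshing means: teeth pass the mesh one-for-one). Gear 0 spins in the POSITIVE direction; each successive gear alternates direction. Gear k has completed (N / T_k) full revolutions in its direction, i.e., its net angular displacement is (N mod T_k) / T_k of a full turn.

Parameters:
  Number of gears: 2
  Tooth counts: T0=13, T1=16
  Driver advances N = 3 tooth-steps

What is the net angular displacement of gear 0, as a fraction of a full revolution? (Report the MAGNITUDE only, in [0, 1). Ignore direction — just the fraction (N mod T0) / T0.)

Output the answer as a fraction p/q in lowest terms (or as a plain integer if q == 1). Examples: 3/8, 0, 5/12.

Answer: 3/13

Derivation:
Chain of 2 gears, tooth counts: [13, 16]
  gear 0: T0=13, direction=positive, advance = 3 mod 13 = 3 teeth = 3/13 turn
  gear 1: T1=16, direction=negative, advance = 3 mod 16 = 3 teeth = 3/16 turn
Gear 0: 3 mod 13 = 3
Fraction = 3 / 13 = 3/13 (gcd(3,13)=1) = 3/13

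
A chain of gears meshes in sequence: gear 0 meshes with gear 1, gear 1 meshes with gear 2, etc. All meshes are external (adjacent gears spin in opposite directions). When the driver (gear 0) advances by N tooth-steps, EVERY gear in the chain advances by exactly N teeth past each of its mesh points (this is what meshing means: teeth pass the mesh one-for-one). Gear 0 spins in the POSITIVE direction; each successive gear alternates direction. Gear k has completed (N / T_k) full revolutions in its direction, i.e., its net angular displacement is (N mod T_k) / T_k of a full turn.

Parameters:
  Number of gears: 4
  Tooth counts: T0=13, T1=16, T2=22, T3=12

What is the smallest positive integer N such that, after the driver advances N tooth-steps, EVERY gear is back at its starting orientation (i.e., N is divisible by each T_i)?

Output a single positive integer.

Gear k returns to start when N is a multiple of T_k.
All gears at start simultaneously when N is a common multiple of [13, 16, 22, 12]; the smallest such N is lcm(13, 16, 22, 12).
Start: lcm = T0 = 13
Fold in T1=16: gcd(13, 16) = 1; lcm(13, 16) = 13 * 16 / 1 = 208 / 1 = 208
Fold in T2=22: gcd(208, 22) = 2; lcm(208, 22) = 208 * 22 / 2 = 4576 / 2 = 2288
Fold in T3=12: gcd(2288, 12) = 4; lcm(2288, 12) = 2288 * 12 / 4 = 27456 / 4 = 6864
Full cycle length = 6864

Answer: 6864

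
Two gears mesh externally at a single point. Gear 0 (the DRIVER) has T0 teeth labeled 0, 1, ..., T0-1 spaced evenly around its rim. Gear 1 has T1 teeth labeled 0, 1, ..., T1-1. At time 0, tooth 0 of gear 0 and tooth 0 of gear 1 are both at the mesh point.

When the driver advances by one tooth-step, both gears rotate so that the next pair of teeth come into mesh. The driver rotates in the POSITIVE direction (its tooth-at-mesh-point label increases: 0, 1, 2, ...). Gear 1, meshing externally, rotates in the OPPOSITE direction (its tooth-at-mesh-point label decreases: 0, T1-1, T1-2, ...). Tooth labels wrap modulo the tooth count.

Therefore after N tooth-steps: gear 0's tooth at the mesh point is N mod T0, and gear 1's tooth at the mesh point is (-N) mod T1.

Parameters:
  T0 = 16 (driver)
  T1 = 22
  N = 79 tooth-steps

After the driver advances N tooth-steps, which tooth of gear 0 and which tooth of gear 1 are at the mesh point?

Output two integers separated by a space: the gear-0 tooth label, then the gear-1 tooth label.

Gear 0 (driver, T0=16): tooth at mesh = N mod T0
  79 = 4 * 16 + 15, so 79 mod 16 = 15
  gear 0 tooth = 15
Gear 1 (driven, T1=22): tooth at mesh = (-N) mod T1
  79 = 3 * 22 + 13, so 79 mod 22 = 13
  (-79) mod 22 = (-13) mod 22 = 22 - 13 = 9
Mesh after 79 steps: gear-0 tooth 15 meets gear-1 tooth 9

Answer: 15 9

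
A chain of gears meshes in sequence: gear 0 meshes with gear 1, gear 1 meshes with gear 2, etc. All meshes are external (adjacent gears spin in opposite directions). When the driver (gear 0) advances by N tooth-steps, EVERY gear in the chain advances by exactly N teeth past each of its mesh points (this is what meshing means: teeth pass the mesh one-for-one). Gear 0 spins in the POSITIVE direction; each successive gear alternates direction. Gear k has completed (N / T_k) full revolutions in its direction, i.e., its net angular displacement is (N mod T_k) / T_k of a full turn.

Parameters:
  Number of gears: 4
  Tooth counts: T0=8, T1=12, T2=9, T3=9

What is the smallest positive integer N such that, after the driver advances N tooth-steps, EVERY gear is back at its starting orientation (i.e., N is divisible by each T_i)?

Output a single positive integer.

Answer: 72

Derivation:
Gear k returns to start when N is a multiple of T_k.
All gears at start simultaneously when N is a common multiple of [8, 12, 9, 9]; the smallest such N is lcm(8, 12, 9, 9).
Start: lcm = T0 = 8
Fold in T1=12: gcd(8, 12) = 4; lcm(8, 12) = 8 * 12 / 4 = 96 / 4 = 24
Fold in T2=9: gcd(24, 9) = 3; lcm(24, 9) = 24 * 9 / 3 = 216 / 3 = 72
Fold in T3=9: gcd(72, 9) = 9; lcm(72, 9) = 72 * 9 / 9 = 648 / 9 = 72
Full cycle length = 72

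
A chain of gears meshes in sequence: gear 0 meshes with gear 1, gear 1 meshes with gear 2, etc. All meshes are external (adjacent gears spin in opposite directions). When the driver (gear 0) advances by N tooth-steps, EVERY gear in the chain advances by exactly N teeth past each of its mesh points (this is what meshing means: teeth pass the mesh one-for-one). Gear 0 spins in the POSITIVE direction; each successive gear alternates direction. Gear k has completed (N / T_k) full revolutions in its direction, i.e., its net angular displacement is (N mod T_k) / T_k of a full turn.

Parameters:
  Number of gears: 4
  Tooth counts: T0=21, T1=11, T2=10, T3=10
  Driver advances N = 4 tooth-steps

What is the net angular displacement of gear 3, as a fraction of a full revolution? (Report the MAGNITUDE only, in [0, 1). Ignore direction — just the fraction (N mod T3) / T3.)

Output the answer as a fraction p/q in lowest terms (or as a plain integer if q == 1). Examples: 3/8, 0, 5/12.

Answer: 2/5

Derivation:
Chain of 4 gears, tooth counts: [21, 11, 10, 10]
  gear 0: T0=21, direction=positive, advance = 4 mod 21 = 4 teeth = 4/21 turn
  gear 1: T1=11, direction=negative, advance = 4 mod 11 = 4 teeth = 4/11 turn
  gear 2: T2=10, direction=positive, advance = 4 mod 10 = 4 teeth = 4/10 turn
  gear 3: T3=10, direction=negative, advance = 4 mod 10 = 4 teeth = 4/10 turn
Gear 3: 4 mod 10 = 4
Fraction = 4 / 10 = 2/5 (gcd(4,10)=2) = 2/5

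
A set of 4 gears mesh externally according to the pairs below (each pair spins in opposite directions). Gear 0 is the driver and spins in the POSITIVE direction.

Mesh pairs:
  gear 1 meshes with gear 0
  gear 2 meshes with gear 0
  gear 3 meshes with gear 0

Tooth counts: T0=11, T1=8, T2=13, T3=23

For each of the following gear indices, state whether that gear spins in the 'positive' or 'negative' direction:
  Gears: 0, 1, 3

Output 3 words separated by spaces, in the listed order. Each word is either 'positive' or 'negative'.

Answer: positive negative negative

Derivation:
Gear 0 (driver): positive (depth 0)
  gear 1: meshes with gear 0 -> depth 1 -> negative (opposite of gear 0)
  gear 2: meshes with gear 0 -> depth 1 -> negative (opposite of gear 0)
  gear 3: meshes with gear 0 -> depth 1 -> negative (opposite of gear 0)
Queried indices 0, 1, 3 -> positive, negative, negative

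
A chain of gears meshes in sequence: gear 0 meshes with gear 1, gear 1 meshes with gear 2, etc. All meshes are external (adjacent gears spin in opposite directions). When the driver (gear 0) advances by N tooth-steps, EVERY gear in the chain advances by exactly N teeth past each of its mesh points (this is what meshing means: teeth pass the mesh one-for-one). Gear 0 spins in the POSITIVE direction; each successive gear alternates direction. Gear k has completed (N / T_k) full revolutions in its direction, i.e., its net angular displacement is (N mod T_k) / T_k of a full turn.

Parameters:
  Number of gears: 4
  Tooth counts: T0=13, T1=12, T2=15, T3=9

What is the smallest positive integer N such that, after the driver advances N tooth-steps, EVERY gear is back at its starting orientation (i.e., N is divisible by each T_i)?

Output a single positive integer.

Answer: 2340

Derivation:
Gear k returns to start when N is a multiple of T_k.
All gears at start simultaneously when N is a common multiple of [13, 12, 15, 9]; the smallest such N is lcm(13, 12, 15, 9).
Start: lcm = T0 = 13
Fold in T1=12: gcd(13, 12) = 1; lcm(13, 12) = 13 * 12 / 1 = 156 / 1 = 156
Fold in T2=15: gcd(156, 15) = 3; lcm(156, 15) = 156 * 15 / 3 = 2340 / 3 = 780
Fold in T3=9: gcd(780, 9) = 3; lcm(780, 9) = 780 * 9 / 3 = 7020 / 3 = 2340
Full cycle length = 2340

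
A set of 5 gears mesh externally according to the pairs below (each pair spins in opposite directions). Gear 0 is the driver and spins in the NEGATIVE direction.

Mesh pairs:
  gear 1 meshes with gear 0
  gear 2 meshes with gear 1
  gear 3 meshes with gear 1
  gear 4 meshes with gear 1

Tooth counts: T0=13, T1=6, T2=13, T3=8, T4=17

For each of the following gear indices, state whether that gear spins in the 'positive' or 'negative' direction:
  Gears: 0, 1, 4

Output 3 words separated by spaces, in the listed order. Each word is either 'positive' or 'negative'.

Gear 0 (driver): negative (depth 0)
  gear 1: meshes with gear 0 -> depth 1 -> positive (opposite of gear 0)
  gear 2: meshes with gear 1 -> depth 2 -> negative (opposite of gear 1)
  gear 3: meshes with gear 1 -> depth 2 -> negative (opposite of gear 1)
  gear 4: meshes with gear 1 -> depth 2 -> negative (opposite of gear 1)
Queried indices 0, 1, 4 -> negative, positive, negative

Answer: negative positive negative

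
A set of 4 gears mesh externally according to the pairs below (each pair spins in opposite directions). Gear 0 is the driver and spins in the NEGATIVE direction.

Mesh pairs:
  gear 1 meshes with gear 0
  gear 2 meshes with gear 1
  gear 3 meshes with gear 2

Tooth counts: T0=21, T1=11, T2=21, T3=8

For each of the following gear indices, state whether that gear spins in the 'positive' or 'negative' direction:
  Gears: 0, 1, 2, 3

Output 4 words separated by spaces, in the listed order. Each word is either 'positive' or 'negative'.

Answer: negative positive negative positive

Derivation:
Gear 0 (driver): negative (depth 0)
  gear 1: meshes with gear 0 -> depth 1 -> positive (opposite of gear 0)
  gear 2: meshes with gear 1 -> depth 2 -> negative (opposite of gear 1)
  gear 3: meshes with gear 2 -> depth 3 -> positive (opposite of gear 2)
Queried indices 0, 1, 2, 3 -> negative, positive, negative, positive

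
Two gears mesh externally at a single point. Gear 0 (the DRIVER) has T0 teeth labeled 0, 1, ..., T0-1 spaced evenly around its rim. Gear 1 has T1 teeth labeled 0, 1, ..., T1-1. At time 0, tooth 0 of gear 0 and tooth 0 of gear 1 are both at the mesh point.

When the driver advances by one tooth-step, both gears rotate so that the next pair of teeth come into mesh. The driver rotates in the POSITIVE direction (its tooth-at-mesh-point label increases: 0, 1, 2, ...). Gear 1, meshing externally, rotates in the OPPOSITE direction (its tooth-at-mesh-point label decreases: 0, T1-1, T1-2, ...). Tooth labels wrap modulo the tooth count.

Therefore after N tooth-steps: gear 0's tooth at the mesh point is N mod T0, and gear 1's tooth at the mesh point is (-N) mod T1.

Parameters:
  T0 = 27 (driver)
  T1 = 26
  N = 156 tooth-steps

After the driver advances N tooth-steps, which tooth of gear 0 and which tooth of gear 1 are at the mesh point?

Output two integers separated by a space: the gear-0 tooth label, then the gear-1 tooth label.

Answer: 21 0

Derivation:
Gear 0 (driver, T0=27): tooth at mesh = N mod T0
  156 = 5 * 27 + 21, so 156 mod 27 = 21
  gear 0 tooth = 21
Gear 1 (driven, T1=26): tooth at mesh = (-N) mod T1
  156 = 6 * 26 + 0, so 156 mod 26 = 0
  (-156) mod 26 = 0
Mesh after 156 steps: gear-0 tooth 21 meets gear-1 tooth 0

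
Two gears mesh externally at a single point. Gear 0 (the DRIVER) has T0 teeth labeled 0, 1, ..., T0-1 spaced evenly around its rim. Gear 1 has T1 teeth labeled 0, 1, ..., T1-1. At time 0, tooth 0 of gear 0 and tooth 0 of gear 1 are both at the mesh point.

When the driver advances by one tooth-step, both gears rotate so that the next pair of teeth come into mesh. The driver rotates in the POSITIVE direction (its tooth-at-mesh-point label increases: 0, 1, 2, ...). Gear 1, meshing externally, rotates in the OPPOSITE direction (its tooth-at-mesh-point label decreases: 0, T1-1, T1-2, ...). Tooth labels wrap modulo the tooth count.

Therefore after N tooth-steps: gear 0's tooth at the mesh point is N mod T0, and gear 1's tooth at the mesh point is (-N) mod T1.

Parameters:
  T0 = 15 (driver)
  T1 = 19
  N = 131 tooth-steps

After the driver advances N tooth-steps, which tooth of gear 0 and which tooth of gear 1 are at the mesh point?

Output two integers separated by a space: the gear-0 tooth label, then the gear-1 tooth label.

Gear 0 (driver, T0=15): tooth at mesh = N mod T0
  131 = 8 * 15 + 11, so 131 mod 15 = 11
  gear 0 tooth = 11
Gear 1 (driven, T1=19): tooth at mesh = (-N) mod T1
  131 = 6 * 19 + 17, so 131 mod 19 = 17
  (-131) mod 19 = (-17) mod 19 = 19 - 17 = 2
Mesh after 131 steps: gear-0 tooth 11 meets gear-1 tooth 2

Answer: 11 2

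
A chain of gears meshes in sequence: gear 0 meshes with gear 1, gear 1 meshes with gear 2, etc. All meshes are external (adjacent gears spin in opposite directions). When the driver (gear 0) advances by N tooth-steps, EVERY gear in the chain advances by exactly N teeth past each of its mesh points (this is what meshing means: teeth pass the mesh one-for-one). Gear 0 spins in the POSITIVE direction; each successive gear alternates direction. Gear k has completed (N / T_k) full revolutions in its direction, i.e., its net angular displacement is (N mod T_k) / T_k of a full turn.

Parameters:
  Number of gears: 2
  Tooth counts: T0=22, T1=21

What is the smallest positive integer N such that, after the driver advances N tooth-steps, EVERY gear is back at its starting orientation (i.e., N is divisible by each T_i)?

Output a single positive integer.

Gear k returns to start when N is a multiple of T_k.
All gears at start simultaneously when N is a common multiple of [22, 21]; the smallest such N is lcm(22, 21).
Start: lcm = T0 = 22
Fold in T1=21: gcd(22, 21) = 1; lcm(22, 21) = 22 * 21 / 1 = 462 / 1 = 462
Full cycle length = 462

Answer: 462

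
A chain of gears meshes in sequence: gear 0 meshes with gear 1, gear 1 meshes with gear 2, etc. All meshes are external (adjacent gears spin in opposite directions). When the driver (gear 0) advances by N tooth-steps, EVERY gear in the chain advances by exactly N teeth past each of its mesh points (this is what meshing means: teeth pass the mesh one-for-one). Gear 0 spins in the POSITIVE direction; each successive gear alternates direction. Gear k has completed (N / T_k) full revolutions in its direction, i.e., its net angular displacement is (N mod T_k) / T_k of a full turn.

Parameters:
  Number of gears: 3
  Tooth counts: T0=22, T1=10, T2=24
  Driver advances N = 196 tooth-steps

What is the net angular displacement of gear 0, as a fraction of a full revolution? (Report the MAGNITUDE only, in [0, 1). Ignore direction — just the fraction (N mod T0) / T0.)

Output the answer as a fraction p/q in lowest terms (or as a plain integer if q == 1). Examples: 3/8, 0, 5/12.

Chain of 3 gears, tooth counts: [22, 10, 24]
  gear 0: T0=22, direction=positive, advance = 196 mod 22 = 20 teeth = 20/22 turn
  gear 1: T1=10, direction=negative, advance = 196 mod 10 = 6 teeth = 6/10 turn
  gear 2: T2=24, direction=positive, advance = 196 mod 24 = 4 teeth = 4/24 turn
Gear 0: 196 mod 22 = 20
Fraction = 20 / 22 = 10/11 (gcd(20,22)=2) = 10/11

Answer: 10/11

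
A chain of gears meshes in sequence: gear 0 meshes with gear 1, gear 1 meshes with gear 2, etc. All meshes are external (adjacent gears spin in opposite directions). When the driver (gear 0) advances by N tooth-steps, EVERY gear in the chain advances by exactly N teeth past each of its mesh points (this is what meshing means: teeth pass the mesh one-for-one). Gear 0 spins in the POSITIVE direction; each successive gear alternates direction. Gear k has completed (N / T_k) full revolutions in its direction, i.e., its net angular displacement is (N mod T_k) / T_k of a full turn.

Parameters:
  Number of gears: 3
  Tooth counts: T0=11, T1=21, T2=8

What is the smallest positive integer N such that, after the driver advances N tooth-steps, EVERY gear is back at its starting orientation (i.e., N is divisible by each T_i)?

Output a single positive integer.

Answer: 1848

Derivation:
Gear k returns to start when N is a multiple of T_k.
All gears at start simultaneously when N is a common multiple of [11, 21, 8]; the smallest such N is lcm(11, 21, 8).
Start: lcm = T0 = 11
Fold in T1=21: gcd(11, 21) = 1; lcm(11, 21) = 11 * 21 / 1 = 231 / 1 = 231
Fold in T2=8: gcd(231, 8) = 1; lcm(231, 8) = 231 * 8 / 1 = 1848 / 1 = 1848
Full cycle length = 1848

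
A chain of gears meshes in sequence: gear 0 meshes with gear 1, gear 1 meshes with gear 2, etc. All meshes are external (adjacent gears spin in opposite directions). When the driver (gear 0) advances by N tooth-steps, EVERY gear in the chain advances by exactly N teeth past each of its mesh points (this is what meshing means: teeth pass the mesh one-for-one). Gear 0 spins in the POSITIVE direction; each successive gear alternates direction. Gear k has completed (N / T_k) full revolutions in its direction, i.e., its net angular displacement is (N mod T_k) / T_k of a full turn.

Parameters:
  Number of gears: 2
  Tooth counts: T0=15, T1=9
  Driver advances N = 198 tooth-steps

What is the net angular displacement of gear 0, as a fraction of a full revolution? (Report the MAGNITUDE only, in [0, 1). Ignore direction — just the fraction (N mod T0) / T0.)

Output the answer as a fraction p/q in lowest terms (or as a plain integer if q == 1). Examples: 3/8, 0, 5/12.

Chain of 2 gears, tooth counts: [15, 9]
  gear 0: T0=15, direction=positive, advance = 198 mod 15 = 3 teeth = 3/15 turn
  gear 1: T1=9, direction=negative, advance = 198 mod 9 = 0 teeth = 0/9 turn
Gear 0: 198 mod 15 = 3
Fraction = 3 / 15 = 1/5 (gcd(3,15)=3) = 1/5

Answer: 1/5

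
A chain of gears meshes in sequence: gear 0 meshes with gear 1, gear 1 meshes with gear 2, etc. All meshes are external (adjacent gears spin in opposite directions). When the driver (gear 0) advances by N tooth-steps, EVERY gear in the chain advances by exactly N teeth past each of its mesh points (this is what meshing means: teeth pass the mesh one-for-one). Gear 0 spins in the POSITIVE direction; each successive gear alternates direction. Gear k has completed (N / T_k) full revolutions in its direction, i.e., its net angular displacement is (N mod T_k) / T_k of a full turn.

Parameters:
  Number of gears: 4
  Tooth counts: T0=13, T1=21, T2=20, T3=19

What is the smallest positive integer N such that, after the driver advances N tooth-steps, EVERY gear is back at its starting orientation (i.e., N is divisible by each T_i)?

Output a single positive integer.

Gear k returns to start when N is a multiple of T_k.
All gears at start simultaneously when N is a common multiple of [13, 21, 20, 19]; the smallest such N is lcm(13, 21, 20, 19).
Start: lcm = T0 = 13
Fold in T1=21: gcd(13, 21) = 1; lcm(13, 21) = 13 * 21 / 1 = 273 / 1 = 273
Fold in T2=20: gcd(273, 20) = 1; lcm(273, 20) = 273 * 20 / 1 = 5460 / 1 = 5460
Fold in T3=19: gcd(5460, 19) = 1; lcm(5460, 19) = 5460 * 19 / 1 = 103740 / 1 = 103740
Full cycle length = 103740

Answer: 103740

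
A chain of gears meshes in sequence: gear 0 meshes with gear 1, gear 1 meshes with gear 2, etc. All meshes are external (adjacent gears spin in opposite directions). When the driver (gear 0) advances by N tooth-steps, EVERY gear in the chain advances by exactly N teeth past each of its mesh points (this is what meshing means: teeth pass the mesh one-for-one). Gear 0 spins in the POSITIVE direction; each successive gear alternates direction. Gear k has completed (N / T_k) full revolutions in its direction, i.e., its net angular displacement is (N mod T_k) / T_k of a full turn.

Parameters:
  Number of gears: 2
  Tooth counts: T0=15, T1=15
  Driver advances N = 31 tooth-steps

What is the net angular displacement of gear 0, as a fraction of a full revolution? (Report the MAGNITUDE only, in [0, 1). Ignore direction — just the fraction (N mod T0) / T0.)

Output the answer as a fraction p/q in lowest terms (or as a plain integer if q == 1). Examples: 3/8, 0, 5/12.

Answer: 1/15

Derivation:
Chain of 2 gears, tooth counts: [15, 15]
  gear 0: T0=15, direction=positive, advance = 31 mod 15 = 1 teeth = 1/15 turn
  gear 1: T1=15, direction=negative, advance = 31 mod 15 = 1 teeth = 1/15 turn
Gear 0: 31 mod 15 = 1
Fraction = 1 / 15 = 1/15 (gcd(1,15)=1) = 1/15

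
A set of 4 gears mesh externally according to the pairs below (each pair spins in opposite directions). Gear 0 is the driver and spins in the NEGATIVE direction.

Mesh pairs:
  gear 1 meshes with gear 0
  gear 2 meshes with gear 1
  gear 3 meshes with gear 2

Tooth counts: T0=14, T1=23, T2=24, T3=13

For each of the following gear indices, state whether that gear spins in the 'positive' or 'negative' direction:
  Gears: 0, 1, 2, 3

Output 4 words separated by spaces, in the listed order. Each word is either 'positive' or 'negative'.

Gear 0 (driver): negative (depth 0)
  gear 1: meshes with gear 0 -> depth 1 -> positive (opposite of gear 0)
  gear 2: meshes with gear 1 -> depth 2 -> negative (opposite of gear 1)
  gear 3: meshes with gear 2 -> depth 3 -> positive (opposite of gear 2)
Queried indices 0, 1, 2, 3 -> negative, positive, negative, positive

Answer: negative positive negative positive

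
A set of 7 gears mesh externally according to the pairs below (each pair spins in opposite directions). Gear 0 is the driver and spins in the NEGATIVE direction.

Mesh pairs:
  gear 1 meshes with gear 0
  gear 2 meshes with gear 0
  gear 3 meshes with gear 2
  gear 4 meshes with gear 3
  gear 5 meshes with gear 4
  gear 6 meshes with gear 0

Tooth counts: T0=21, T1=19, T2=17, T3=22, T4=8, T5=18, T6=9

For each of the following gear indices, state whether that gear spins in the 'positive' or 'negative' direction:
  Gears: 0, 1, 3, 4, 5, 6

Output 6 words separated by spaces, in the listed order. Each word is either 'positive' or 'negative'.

Answer: negative positive negative positive negative positive

Derivation:
Gear 0 (driver): negative (depth 0)
  gear 1: meshes with gear 0 -> depth 1 -> positive (opposite of gear 0)
  gear 2: meshes with gear 0 -> depth 1 -> positive (opposite of gear 0)
  gear 3: meshes with gear 2 -> depth 2 -> negative (opposite of gear 2)
  gear 4: meshes with gear 3 -> depth 3 -> positive (opposite of gear 3)
  gear 5: meshes with gear 4 -> depth 4 -> negative (opposite of gear 4)
  gear 6: meshes with gear 0 -> depth 1 -> positive (opposite of gear 0)
Queried indices 0, 1, 3, 4, 5, 6 -> negative, positive, negative, positive, negative, positive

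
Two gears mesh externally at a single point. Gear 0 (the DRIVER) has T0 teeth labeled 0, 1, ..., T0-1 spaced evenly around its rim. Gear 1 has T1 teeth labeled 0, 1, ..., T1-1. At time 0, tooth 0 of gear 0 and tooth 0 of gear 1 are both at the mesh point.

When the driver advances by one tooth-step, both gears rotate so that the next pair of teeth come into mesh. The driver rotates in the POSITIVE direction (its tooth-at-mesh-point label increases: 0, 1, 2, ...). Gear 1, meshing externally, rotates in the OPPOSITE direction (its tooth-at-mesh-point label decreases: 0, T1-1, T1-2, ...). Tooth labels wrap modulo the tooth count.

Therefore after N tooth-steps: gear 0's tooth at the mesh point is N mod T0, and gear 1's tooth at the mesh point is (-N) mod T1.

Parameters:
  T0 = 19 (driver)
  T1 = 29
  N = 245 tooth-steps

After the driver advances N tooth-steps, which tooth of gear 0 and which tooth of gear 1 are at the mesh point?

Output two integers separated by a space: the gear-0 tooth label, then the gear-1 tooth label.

Gear 0 (driver, T0=19): tooth at mesh = N mod T0
  245 = 12 * 19 + 17, so 245 mod 19 = 17
  gear 0 tooth = 17
Gear 1 (driven, T1=29): tooth at mesh = (-N) mod T1
  245 = 8 * 29 + 13, so 245 mod 29 = 13
  (-245) mod 29 = (-13) mod 29 = 29 - 13 = 16
Mesh after 245 steps: gear-0 tooth 17 meets gear-1 tooth 16

Answer: 17 16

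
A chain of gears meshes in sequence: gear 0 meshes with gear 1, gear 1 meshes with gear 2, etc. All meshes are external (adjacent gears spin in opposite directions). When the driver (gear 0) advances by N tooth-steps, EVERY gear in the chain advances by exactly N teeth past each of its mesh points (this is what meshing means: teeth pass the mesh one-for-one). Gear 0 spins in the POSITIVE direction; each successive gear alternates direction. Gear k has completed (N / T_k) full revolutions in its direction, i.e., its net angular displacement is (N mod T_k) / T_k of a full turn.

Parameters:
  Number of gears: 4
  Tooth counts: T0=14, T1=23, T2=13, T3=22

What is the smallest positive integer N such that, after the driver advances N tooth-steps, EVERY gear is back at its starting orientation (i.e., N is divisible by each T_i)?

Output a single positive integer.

Answer: 46046

Derivation:
Gear k returns to start when N is a multiple of T_k.
All gears at start simultaneously when N is a common multiple of [14, 23, 13, 22]; the smallest such N is lcm(14, 23, 13, 22).
Start: lcm = T0 = 14
Fold in T1=23: gcd(14, 23) = 1; lcm(14, 23) = 14 * 23 / 1 = 322 / 1 = 322
Fold in T2=13: gcd(322, 13) = 1; lcm(322, 13) = 322 * 13 / 1 = 4186 / 1 = 4186
Fold in T3=22: gcd(4186, 22) = 2; lcm(4186, 22) = 4186 * 22 / 2 = 92092 / 2 = 46046
Full cycle length = 46046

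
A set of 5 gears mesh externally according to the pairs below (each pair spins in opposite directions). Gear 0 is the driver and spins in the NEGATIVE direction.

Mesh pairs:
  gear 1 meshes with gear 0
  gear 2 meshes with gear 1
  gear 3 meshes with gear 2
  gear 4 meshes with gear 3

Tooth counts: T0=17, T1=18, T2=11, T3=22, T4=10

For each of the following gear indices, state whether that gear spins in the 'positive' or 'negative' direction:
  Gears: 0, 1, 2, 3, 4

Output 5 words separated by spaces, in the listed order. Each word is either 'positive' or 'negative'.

Gear 0 (driver): negative (depth 0)
  gear 1: meshes with gear 0 -> depth 1 -> positive (opposite of gear 0)
  gear 2: meshes with gear 1 -> depth 2 -> negative (opposite of gear 1)
  gear 3: meshes with gear 2 -> depth 3 -> positive (opposite of gear 2)
  gear 4: meshes with gear 3 -> depth 4 -> negative (opposite of gear 3)
Queried indices 0, 1, 2, 3, 4 -> negative, positive, negative, positive, negative

Answer: negative positive negative positive negative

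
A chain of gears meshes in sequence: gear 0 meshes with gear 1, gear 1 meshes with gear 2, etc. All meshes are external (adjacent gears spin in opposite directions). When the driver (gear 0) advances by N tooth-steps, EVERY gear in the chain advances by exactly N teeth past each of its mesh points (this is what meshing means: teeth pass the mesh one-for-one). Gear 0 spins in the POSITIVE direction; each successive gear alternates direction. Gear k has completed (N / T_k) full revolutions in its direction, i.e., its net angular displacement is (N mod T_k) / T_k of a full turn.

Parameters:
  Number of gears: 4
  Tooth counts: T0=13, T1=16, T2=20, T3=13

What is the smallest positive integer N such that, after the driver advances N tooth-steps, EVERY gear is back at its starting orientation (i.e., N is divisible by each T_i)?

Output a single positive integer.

Gear k returns to start when N is a multiple of T_k.
All gears at start simultaneously when N is a common multiple of [13, 16, 20, 13]; the smallest such N is lcm(13, 16, 20, 13).
Start: lcm = T0 = 13
Fold in T1=16: gcd(13, 16) = 1; lcm(13, 16) = 13 * 16 / 1 = 208 / 1 = 208
Fold in T2=20: gcd(208, 20) = 4; lcm(208, 20) = 208 * 20 / 4 = 4160 / 4 = 1040
Fold in T3=13: gcd(1040, 13) = 13; lcm(1040, 13) = 1040 * 13 / 13 = 13520 / 13 = 1040
Full cycle length = 1040

Answer: 1040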